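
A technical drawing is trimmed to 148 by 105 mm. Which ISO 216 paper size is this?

Aspect ratio 148/105 ≈ 1.410 — close to the ISO √2 ≈ 1.414.
In the A-series (A0 area = 1 m²): A6 = 105 × 148 mm.

A6 (105 × 148 mm)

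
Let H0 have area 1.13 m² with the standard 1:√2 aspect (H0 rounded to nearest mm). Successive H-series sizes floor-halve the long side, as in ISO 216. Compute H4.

223 × 316 mm

Let H0's short side be w mm. w · w√2 = 1.13 m² = 1,130,000 mm², so w ≈ 893.9 mm and w√2 ≈ 1264.1 mm → H0 = 894 × 1264 mm.
H1: ⌊1264/2⌋ × 894 = 632 × 894 mm
H2: ⌊894/2⌋ × 632 = 447 × 632 mm
H3: ⌊632/2⌋ × 447 = 316 × 447 mm
H4: ⌊447/2⌋ × 316 = 223 × 316 mm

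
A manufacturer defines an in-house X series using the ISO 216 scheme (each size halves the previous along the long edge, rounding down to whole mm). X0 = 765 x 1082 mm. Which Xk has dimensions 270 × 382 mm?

X0: 765 × 1082 mm
X1: 541 × 765 mm
X2: 382 × 541 mm
X3: 270 × 382 mm
X4: 191 × 270 mm
→ matches X3.

X3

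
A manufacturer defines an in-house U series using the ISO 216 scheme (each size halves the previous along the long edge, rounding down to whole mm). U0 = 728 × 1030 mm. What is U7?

64 × 91 mm

U1 = 515 × 728 mm (from U0 by 1 halving).
U2: ⌊728/2⌋ × 515 = 364 × 515 mm
U3: ⌊515/2⌋ × 364 = 257 × 364 mm
U4: ⌊364/2⌋ × 257 = 182 × 257 mm
U5: ⌊257/2⌋ × 182 = 128 × 182 mm
U6: ⌊182/2⌋ × 128 = 91 × 128 mm
U7: ⌊128/2⌋ × 91 = 64 × 91 mm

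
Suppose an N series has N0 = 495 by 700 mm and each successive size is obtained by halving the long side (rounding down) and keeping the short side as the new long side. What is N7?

N1 = 350 × 495 mm (from N0 by 1 halving).
N2: ⌊495/2⌋ × 350 = 247 × 350 mm
N3: ⌊350/2⌋ × 247 = 175 × 247 mm
N4: ⌊247/2⌋ × 175 = 123 × 175 mm
N5: ⌊175/2⌋ × 123 = 87 × 123 mm
N6: ⌊123/2⌋ × 87 = 61 × 87 mm
N7: ⌊87/2⌋ × 61 = 43 × 61 mm

43 × 61 mm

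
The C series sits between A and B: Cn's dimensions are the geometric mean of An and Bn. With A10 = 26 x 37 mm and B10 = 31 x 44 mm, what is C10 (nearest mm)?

Short side: √(26 · 31) = √806 ≈ 28.4 → 28 mm
Long side: √(37 · 44) = √1628 ≈ 40.3 → 40 mm

28 × 40 mm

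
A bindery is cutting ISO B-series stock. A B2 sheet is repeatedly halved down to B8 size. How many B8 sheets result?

Each ISO step halves the sheet: 1 × B2 → 2 × B3 → 4 × B4 → 8 × B5 → …
From B2 to B8 is 6 halving steps: 2^6 = 64.

64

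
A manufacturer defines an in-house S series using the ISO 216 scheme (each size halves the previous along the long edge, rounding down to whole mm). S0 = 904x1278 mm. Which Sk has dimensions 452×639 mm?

S0: 904 × 1278 mm
S1: 639 × 904 mm
S2: 452 × 639 mm
S3: 319 × 452 mm
→ matches S2.

S2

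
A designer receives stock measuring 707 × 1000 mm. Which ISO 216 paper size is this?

B1 (707 × 1000 mm)

Aspect ratio 1000/707 ≈ 1.414 — close to the ISO √2 ≈ 1.414.
In the B-series (B0 = 1000 × 1414 mm): B1 = 707 × 1000 mm.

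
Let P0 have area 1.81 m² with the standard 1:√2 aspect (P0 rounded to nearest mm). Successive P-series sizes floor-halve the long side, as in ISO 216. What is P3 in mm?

400 × 565 mm

Let P0's short side be w mm. w · w√2 = 1.81 m² = 1,810,000 mm², so w ≈ 1131.3 mm and w√2 ≈ 1599.9 mm → P0 = 1131 × 1600 mm.
P1: ⌊1600/2⌋ × 1131 = 800 × 1131 mm
P2: ⌊1131/2⌋ × 800 = 565 × 800 mm
P3: ⌊800/2⌋ × 565 = 400 × 565 mm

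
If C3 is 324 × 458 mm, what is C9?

40 × 57 mm

C4: ⌊458/2⌋ × 324 = 229 × 324 mm
C5: ⌊324/2⌋ × 229 = 162 × 229 mm
C6: ⌊229/2⌋ × 162 = 114 × 162 mm
C7: ⌊162/2⌋ × 114 = 81 × 114 mm
C8: ⌊114/2⌋ × 81 = 57 × 81 mm
C9: ⌊81/2⌋ × 57 = 40 × 57 mm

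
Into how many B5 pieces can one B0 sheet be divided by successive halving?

Each ISO step halves the sheet: 1 × B0 → 2 × B1 → 4 × B2 → 8 × B3 → …
From B0 to B5 is 5 halving steps: 2^5 = 32.

32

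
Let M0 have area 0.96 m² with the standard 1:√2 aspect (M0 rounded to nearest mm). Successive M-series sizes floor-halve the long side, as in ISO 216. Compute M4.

Let M0's short side be w mm. w · w√2 = 0.96 m² = 960,000 mm², so w ≈ 823.9 mm and w√2 ≈ 1165.2 mm → M0 = 824 × 1165 mm.
M1: ⌊1165/2⌋ × 824 = 582 × 824 mm
M2: ⌊824/2⌋ × 582 = 412 × 582 mm
M3: ⌊582/2⌋ × 412 = 291 × 412 mm
M4: ⌊412/2⌋ × 291 = 206 × 291 mm

206 × 291 mm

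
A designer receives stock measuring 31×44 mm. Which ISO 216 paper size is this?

B10 (31 × 44 mm)

Aspect ratio 44/31 ≈ 1.419 — close to the ISO √2 ≈ 1.414.
In the B-series (B0 = 1000 × 1414 mm): B10 = 31 × 44 mm.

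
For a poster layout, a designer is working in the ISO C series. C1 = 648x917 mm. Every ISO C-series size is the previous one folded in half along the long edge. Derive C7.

81 × 114 mm

C2: ⌊917/2⌋ × 648 = 458 × 648 mm
C3: ⌊648/2⌋ × 458 = 324 × 458 mm
C4: ⌊458/2⌋ × 324 = 229 × 324 mm
C5: ⌊324/2⌋ × 229 = 162 × 229 mm
C6: ⌊229/2⌋ × 162 = 114 × 162 mm
C7: ⌊162/2⌋ × 114 = 81 × 114 mm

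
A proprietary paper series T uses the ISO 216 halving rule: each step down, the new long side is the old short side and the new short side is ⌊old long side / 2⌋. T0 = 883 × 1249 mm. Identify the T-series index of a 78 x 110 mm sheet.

T0: 883 × 1249 mm
T1: 624 × 883 mm
T2: 441 × 624 mm
T3: 312 × 441 mm
T4: 220 × 312 mm
T5: 156 × 220 mm
T6: 110 × 156 mm
T7: 78 × 110 mm
T8: 55 × 78 mm
→ matches T7.

T7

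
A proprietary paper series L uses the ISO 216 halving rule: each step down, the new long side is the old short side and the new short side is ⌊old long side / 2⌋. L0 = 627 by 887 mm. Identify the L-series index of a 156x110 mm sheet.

L5

L0: 627 × 887 mm
L1: 443 × 627 mm
L2: 313 × 443 mm
L3: 221 × 313 mm
L4: 156 × 221 mm
L5: 110 × 156 mm
L6: 78 × 110 mm
→ matches L5.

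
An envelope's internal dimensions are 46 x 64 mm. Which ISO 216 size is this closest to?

B9 (44 × 62 mm)

Aspect ratio 64/46 ≈ 1.391 (ISO target is √2 ≈ 1.414).
In the B-series (B0 = 1000 × 1414 mm): B9 = 44 × 62 mm.
Off by 4 mm total — nearest standard size.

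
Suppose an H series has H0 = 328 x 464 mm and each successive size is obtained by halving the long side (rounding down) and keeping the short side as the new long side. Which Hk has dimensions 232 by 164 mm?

H0: 328 × 464 mm
H1: 232 × 328 mm
H2: 164 × 232 mm
H3: 116 × 164 mm
→ matches H2.

H2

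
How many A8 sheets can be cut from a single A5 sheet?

8

Each ISO step halves the sheet: 1 × A5 → 2 × A6 → 4 × A7 → 8 × A8
From A5 to A8 is 3 halving steps: 2^3 = 8.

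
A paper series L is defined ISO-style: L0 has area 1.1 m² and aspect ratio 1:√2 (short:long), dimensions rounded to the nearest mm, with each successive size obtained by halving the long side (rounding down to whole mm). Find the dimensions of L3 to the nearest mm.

Let L0's short side be w mm. w · w√2 = 1.1 m² = 1,100,000 mm², so w ≈ 881.9 mm and w√2 ≈ 1247.3 mm → L0 = 882 × 1247 mm.
L1: ⌊1247/2⌋ × 882 = 623 × 882 mm
L2: ⌊882/2⌋ × 623 = 441 × 623 mm
L3: ⌊623/2⌋ × 441 = 311 × 441 mm

311 × 441 mm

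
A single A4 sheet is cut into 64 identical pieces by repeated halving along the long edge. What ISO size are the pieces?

64 = 2^6, so 6 halving steps.
A4 → A5 → … → A10 after 6 steps.

A10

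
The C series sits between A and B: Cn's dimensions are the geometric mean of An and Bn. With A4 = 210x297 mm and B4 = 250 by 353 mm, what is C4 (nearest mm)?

229 × 324 mm

Short side: √(210 · 250) = √52500 ≈ 229.1 → 229 mm
Long side: √(297 · 353) = √104841 ≈ 323.8 → 324 mm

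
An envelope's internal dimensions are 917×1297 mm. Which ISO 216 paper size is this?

C0 (917 × 1297 mm)

Aspect ratio 1297/917 ≈ 1.414 — close to the ISO √2 ≈ 1.414.
In the C-series (envelope sizes, between A and B): C0 = 917 × 1297 mm.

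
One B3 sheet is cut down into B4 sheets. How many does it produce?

2

Each ISO step halves the sheet: 1 × B3 → 2 × B4
From B3 to B4 is 1 halving step: 2^1 = 2.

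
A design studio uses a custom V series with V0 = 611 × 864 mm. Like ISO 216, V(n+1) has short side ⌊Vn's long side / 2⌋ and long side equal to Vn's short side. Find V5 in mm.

V1: ⌊864/2⌋ × 611 = 432 × 611 mm
V2: ⌊611/2⌋ × 432 = 305 × 432 mm
V3: ⌊432/2⌋ × 305 = 216 × 305 mm
V4: ⌊305/2⌋ × 216 = 152 × 216 mm
V5: ⌊216/2⌋ × 152 = 108 × 152 mm

108 × 152 mm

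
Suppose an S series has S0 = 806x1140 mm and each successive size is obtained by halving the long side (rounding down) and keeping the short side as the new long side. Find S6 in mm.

100 × 142 mm

S1: ⌊1140/2⌋ × 806 = 570 × 806 mm
S2: ⌊806/2⌋ × 570 = 403 × 570 mm
S3: ⌊570/2⌋ × 403 = 285 × 403 mm
S4: ⌊403/2⌋ × 285 = 201 × 285 mm
S5: ⌊285/2⌋ × 201 = 142 × 201 mm
S6: ⌊201/2⌋ × 142 = 100 × 142 mm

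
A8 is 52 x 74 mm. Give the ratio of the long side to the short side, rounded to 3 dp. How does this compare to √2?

74 / 52 = 1.423
ISO 216 targets √2 ≈ 1.414; the +0.009 deviation is from mm rounding.

1.423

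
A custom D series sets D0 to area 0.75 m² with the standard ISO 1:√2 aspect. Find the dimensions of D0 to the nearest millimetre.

728 × 1030 mm

Let the short side be w mm. Then w · w√2 = 0.75 m² = 750,000 mm².
w² = 750,000/√2, so w ≈ 728.2 mm; long side = w√2 ≈ 1029.9 mm.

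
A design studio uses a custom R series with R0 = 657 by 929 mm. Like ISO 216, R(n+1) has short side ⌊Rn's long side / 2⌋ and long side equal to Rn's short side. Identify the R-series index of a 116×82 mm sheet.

R0: 657 × 929 mm
R1: 464 × 657 mm
R2: 328 × 464 mm
R3: 232 × 328 mm
R4: 164 × 232 mm
R5: 116 × 164 mm
R6: 82 × 116 mm
R7: 58 × 82 mm
→ matches R6.

R6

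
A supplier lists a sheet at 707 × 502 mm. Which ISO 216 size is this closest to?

B2 (500 × 707 mm)

Aspect ratio 707/502 ≈ 1.408 — close to the ISO √2 ≈ 1.414.
In the B-series (B0 = 1000 × 1414 mm): B2 = 500 × 707 mm.
Off by 2 mm total — nearest standard size.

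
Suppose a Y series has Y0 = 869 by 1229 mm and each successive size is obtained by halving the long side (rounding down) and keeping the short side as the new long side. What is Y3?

307 × 434 mm

Y1: ⌊1229/2⌋ × 869 = 614 × 869 mm
Y2: ⌊869/2⌋ × 614 = 434 × 614 mm
Y3: ⌊614/2⌋ × 434 = 307 × 434 mm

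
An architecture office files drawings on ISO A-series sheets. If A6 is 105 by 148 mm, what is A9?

37 × 52 mm

A7: ⌊148/2⌋ × 105 = 74 × 105 mm
A8: ⌊105/2⌋ × 74 = 52 × 74 mm
A9: ⌊74/2⌋ × 52 = 37 × 52 mm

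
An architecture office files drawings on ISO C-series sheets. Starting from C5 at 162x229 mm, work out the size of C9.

C6: ⌊229/2⌋ × 162 = 114 × 162 mm
C7: ⌊162/2⌋ × 114 = 81 × 114 mm
C8: ⌊114/2⌋ × 81 = 57 × 81 mm
C9: ⌊81/2⌋ × 57 = 40 × 57 mm

40 × 57 mm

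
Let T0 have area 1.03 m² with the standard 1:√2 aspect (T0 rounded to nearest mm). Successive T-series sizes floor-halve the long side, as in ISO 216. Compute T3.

301 × 426 mm

Let T0's short side be w mm. w · w√2 = 1.03 m² = 1,030,000 mm², so w ≈ 853.4 mm and w√2 ≈ 1206.9 mm → T0 = 853 × 1207 mm.
T1: ⌊1207/2⌋ × 853 = 603 × 853 mm
T2: ⌊853/2⌋ × 603 = 426 × 603 mm
T3: ⌊603/2⌋ × 426 = 301 × 426 mm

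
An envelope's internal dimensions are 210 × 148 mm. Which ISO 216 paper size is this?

Aspect ratio 210/148 ≈ 1.419 — close to the ISO √2 ≈ 1.414.
In the A-series (A0 area = 1 m²): A5 = 148 × 210 mm.

A5 (148 × 210 mm)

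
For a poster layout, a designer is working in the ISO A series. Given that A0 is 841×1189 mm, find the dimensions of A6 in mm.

A1: ⌊1189/2⌋ × 841 = 594 × 841 mm
A2: ⌊841/2⌋ × 594 = 420 × 594 mm
A3: ⌊594/2⌋ × 420 = 297 × 420 mm
A4: ⌊420/2⌋ × 297 = 210 × 297 mm
A5: ⌊297/2⌋ × 210 = 148 × 210 mm
A6: ⌊210/2⌋ × 148 = 105 × 148 mm

105 × 148 mm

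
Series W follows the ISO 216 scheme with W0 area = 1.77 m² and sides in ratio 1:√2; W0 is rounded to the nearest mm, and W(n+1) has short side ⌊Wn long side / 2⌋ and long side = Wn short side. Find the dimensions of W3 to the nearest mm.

Let W0's short side be w mm. w · w√2 = 1.77 m² = 1,770,000 mm², so w ≈ 1118.7 mm and w√2 ≈ 1582.1 mm → W0 = 1119 × 1582 mm.
W1: ⌊1582/2⌋ × 1119 = 791 × 1119 mm
W2: ⌊1119/2⌋ × 791 = 559 × 791 mm
W3: ⌊791/2⌋ × 559 = 395 × 559 mm

395 × 559 mm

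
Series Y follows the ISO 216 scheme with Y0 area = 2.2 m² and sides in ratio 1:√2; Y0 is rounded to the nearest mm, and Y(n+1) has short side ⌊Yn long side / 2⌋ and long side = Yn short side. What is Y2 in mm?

Let Y0's short side be w mm. w · w√2 = 2.2 m² = 2,200,000 mm², so w ≈ 1247.3 mm and w√2 ≈ 1763.9 mm → Y0 = 1247 × 1764 mm.
Y1: ⌊1764/2⌋ × 1247 = 882 × 1247 mm
Y2: ⌊1247/2⌋ × 882 = 623 × 882 mm

623 × 882 mm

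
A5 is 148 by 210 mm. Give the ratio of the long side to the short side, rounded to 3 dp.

210 / 148 = 1.419
ISO 216 targets √2 ≈ 1.414; the +0.005 deviation is from mm rounding.

1.419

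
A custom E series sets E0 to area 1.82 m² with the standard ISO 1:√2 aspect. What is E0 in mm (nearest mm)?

1134 × 1604 mm

Let the short side be w mm. Then w · w√2 = 1.82 m² = 1,820,000 mm².
w² = 1,820,000/√2, so w ≈ 1134.4 mm; long side = w√2 ≈ 1604.3 mm.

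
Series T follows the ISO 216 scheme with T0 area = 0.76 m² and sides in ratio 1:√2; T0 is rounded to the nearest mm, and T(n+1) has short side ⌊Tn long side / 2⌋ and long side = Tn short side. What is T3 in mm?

Let T0's short side be w mm. w · w√2 = 0.76 m² = 760,000 mm², so w ≈ 733.1 mm and w√2 ≈ 1036.7 mm → T0 = 733 × 1037 mm.
T1: ⌊1037/2⌋ × 733 = 518 × 733 mm
T2: ⌊733/2⌋ × 518 = 366 × 518 mm
T3: ⌊518/2⌋ × 366 = 259 × 366 mm

259 × 366 mm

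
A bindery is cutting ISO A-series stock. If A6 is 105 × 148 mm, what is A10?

26 × 37 mm

A7: ⌊148/2⌋ × 105 = 74 × 105 mm
A8: ⌊105/2⌋ × 74 = 52 × 74 mm
A9: ⌊74/2⌋ × 52 = 37 × 52 mm
A10: ⌊52/2⌋ × 37 = 26 × 37 mm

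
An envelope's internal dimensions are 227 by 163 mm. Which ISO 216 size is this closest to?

Aspect ratio 227/163 ≈ 1.393 (ISO target is √2 ≈ 1.414).
In the C-series (envelope sizes, between A and B): C5 = 162 × 229 mm.
Off by 3 mm total — nearest standard size.

C5 (162 × 229 mm)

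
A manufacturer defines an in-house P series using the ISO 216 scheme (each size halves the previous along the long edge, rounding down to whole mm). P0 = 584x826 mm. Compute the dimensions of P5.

103 × 146 mm

P1: ⌊826/2⌋ × 584 = 413 × 584 mm
P2: ⌊584/2⌋ × 413 = 292 × 413 mm
P3: ⌊413/2⌋ × 292 = 206 × 292 mm
P4: ⌊292/2⌋ × 206 = 146 × 206 mm
P5: ⌊206/2⌋ × 146 = 103 × 146 mm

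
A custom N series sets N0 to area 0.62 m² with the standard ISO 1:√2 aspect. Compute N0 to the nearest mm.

662 × 936 mm

Let the short side be w mm. Then w · w√2 = 0.62 m² = 620,000 mm².
w² = 620,000/√2, so w ≈ 662.1 mm; long side = w√2 ≈ 936.4 mm.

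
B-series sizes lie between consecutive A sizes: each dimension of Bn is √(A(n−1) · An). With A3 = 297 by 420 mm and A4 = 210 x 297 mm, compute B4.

250 × 353 mm

Short side: √(297 · 210) = √62370 ≈ 249.7 → 250 mm
Long side: √(420 · 297) = √124740 ≈ 353.2 → 353 mm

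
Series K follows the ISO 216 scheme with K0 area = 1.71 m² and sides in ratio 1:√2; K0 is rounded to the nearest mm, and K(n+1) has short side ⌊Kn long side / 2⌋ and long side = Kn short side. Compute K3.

388 × 550 mm

Let K0's short side be w mm. w · w√2 = 1.71 m² = 1,710,000 mm², so w ≈ 1099.6 mm and w√2 ≈ 1555.1 mm → K0 = 1100 × 1555 mm.
K1: ⌊1555/2⌋ × 1100 = 777 × 1100 mm
K2: ⌊1100/2⌋ × 777 = 550 × 777 mm
K3: ⌊777/2⌋ × 550 = 388 × 550 mm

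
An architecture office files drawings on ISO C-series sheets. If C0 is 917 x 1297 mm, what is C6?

C1: ⌊1297/2⌋ × 917 = 648 × 917 mm
C2: ⌊917/2⌋ × 648 = 458 × 648 mm
C3: ⌊648/2⌋ × 458 = 324 × 458 mm
C4: ⌊458/2⌋ × 324 = 229 × 324 mm
C5: ⌊324/2⌋ × 229 = 162 × 229 mm
C6: ⌊229/2⌋ × 162 = 114 × 162 mm

114 × 162 mm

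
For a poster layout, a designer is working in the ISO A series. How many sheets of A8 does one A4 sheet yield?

Each ISO step halves the sheet: 1 × A4 → 2 × A5 → 4 × A6 → 8 × A7 → …
From A4 to A8 is 4 halving steps: 2^4 = 16.

16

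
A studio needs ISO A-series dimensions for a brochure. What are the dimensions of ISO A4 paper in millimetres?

210 × 297 mm

A0 = 841 × 1189 mm (A0 has area 1 m², aspect 1:√2).
A1: ⌊1189/2⌋ × 841 = 594 × 841 mm
A2: ⌊841/2⌋ × 594 = 420 × 594 mm
A3: ⌊594/2⌋ × 420 = 297 × 420 mm
A4: ⌊420/2⌋ × 297 = 210 × 297 mm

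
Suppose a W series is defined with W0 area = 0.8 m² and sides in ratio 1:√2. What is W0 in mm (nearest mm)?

Let the short side be w mm. Then w · w√2 = 0.8 m² = 800,000 mm².
w² = 800,000/√2, so w ≈ 752.1 mm; long side = w√2 ≈ 1063.7 mm.

752 × 1064 mm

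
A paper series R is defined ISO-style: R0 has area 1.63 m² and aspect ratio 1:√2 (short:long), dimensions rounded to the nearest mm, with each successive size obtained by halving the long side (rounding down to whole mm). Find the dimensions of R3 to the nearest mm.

Let R0's short side be w mm. w · w√2 = 1.63 m² = 1,630,000 mm², so w ≈ 1073.6 mm and w√2 ≈ 1518.3 mm → R0 = 1074 × 1518 mm.
R1: ⌊1518/2⌋ × 1074 = 759 × 1074 mm
R2: ⌊1074/2⌋ × 759 = 537 × 759 mm
R3: ⌊759/2⌋ × 537 = 379 × 537 mm

379 × 537 mm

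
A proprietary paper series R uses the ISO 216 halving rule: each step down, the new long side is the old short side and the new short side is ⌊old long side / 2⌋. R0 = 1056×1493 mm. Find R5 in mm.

186 × 264 mm

R1 = 746 × 1056 mm (from R0 by 1 halving).
R2: ⌊1056/2⌋ × 746 = 528 × 746 mm
R3: ⌊746/2⌋ × 528 = 373 × 528 mm
R4: ⌊528/2⌋ × 373 = 264 × 373 mm
R5: ⌊373/2⌋ × 264 = 186 × 264 mm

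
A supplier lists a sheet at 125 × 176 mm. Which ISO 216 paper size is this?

Aspect ratio 176/125 ≈ 1.408 — close to the ISO √2 ≈ 1.414.
In the B-series (B0 = 1000 × 1414 mm): B6 = 125 × 176 mm.

B6 (125 × 176 mm)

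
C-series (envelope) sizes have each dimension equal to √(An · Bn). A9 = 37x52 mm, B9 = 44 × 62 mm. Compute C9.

Short side: √(37 · 44) = √1628 ≈ 40.3 → 40 mm
Long side: √(52 · 62) = √3224 ≈ 56.8 → 57 mm

40 × 57 mm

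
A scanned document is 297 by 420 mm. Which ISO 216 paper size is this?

A3 (297 × 420 mm)

Aspect ratio 420/297 ≈ 1.414 — close to the ISO √2 ≈ 1.414.
In the A-series (A0 area = 1 m²): A3 = 297 × 420 mm.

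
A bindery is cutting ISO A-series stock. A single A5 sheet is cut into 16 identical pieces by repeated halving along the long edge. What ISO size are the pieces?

16 = 2^4, so 4 halving steps.
A5 → A6 → … → A9 after 4 steps.

A9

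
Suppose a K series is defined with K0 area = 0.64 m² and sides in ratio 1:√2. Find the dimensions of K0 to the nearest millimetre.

673 × 951 mm

Let the short side be w mm. Then w · w√2 = 0.64 m² = 640,000 mm².
w² = 640,000/√2, so w ≈ 672.7 mm; long side = w√2 ≈ 951.4 mm.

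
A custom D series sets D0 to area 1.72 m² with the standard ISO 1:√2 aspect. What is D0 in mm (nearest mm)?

Let the short side be w mm. Then w · w√2 = 1.72 m² = 1,720,000 mm².
w² = 1,720,000/√2, so w ≈ 1102.8 mm; long side = w√2 ≈ 1559.6 mm.

1103 × 1560 mm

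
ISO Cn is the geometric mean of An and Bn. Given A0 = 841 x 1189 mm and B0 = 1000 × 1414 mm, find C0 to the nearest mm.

Short side: √(841 · 1000) = √841000 ≈ 917.1 → 917 mm
Long side: √(1189 · 1414) = √1681246 ≈ 1296.6 → 1297 mm

917 × 1297 mm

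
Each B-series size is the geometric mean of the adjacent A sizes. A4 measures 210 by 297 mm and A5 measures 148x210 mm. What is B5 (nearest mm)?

176 × 250 mm

Short side: √(210 · 148) = √31080 ≈ 176.3 → 176 mm
Long side: √(297 · 210) = √62370 ≈ 249.7 → 250 mm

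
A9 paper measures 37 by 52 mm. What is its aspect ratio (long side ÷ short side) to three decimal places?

52 / 37 = 1.405
ISO 216 targets √2 ≈ 1.414; the -0.009 deviation is from mm rounding.

1.405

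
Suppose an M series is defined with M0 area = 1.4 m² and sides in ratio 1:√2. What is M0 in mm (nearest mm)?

Let the short side be w mm. Then w · w√2 = 1.4 m² = 1,400,000 mm².
w² = 1,400,000/√2, so w ≈ 995.0 mm; long side = w√2 ≈ 1407.1 mm.

995 × 1407 mm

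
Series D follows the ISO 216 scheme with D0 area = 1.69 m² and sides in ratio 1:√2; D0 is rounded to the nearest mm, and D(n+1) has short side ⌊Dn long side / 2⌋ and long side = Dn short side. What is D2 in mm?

546 × 773 mm

Let D0's short side be w mm. w · w√2 = 1.69 m² = 1,690,000 mm², so w ≈ 1093.2 mm and w√2 ≈ 1546.0 mm → D0 = 1093 × 1546 mm.
D1: ⌊1546/2⌋ × 1093 = 773 × 1093 mm
D2: ⌊1093/2⌋ × 773 = 546 × 773 mm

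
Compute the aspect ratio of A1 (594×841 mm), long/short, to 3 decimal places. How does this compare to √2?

1.416

841 / 594 = 1.416
ISO 216 targets √2 ≈ 1.414; the +0.002 deviation is from mm rounding.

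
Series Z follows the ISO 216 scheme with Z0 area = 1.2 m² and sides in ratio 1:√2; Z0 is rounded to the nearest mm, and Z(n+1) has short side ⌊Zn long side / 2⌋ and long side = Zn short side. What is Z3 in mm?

325 × 460 mm

Let Z0's short side be w mm. w · w√2 = 1.2 m² = 1,200,000 mm², so w ≈ 921.2 mm and w√2 ≈ 1302.7 mm → Z0 = 921 × 1303 mm.
Z1: ⌊1303/2⌋ × 921 = 651 × 921 mm
Z2: ⌊921/2⌋ × 651 = 460 × 651 mm
Z3: ⌊651/2⌋ × 460 = 325 × 460 mm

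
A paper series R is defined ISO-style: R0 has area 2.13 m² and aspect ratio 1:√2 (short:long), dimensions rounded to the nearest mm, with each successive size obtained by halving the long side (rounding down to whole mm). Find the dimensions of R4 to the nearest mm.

Let R0's short side be w mm. w · w√2 = 2.13 m² = 2,130,000 mm², so w ≈ 1227.2 mm and w√2 ≈ 1735.6 mm → R0 = 1227 × 1736 mm.
R1: ⌊1736/2⌋ × 1227 = 868 × 1227 mm
R2: ⌊1227/2⌋ × 868 = 613 × 868 mm
R3: ⌊868/2⌋ × 613 = 434 × 613 mm
R4: ⌊613/2⌋ × 434 = 306 × 434 mm

306 × 434 mm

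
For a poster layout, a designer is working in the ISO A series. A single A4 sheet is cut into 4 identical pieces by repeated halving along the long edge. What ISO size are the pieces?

A6

4 = 2^2, so 2 halving steps.
A4 → A5 → … → A6 after 2 steps.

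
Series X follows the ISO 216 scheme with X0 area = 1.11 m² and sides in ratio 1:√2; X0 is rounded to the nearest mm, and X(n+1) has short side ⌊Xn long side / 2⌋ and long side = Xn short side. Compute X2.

443 × 626 mm

Let X0's short side be w mm. w · w√2 = 1.11 m² = 1,110,000 mm², so w ≈ 885.9 mm and w√2 ≈ 1252.9 mm → X0 = 886 × 1253 mm.
X1: ⌊1253/2⌋ × 886 = 626 × 886 mm
X2: ⌊886/2⌋ × 626 = 443 × 626 mm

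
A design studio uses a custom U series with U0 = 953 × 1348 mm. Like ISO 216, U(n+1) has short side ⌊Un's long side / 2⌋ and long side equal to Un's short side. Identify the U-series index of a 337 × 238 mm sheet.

U4

U0: 953 × 1348 mm
U1: 674 × 953 mm
U2: 476 × 674 mm
U3: 337 × 476 mm
U4: 238 × 337 mm
U5: 168 × 238 mm
→ matches U4.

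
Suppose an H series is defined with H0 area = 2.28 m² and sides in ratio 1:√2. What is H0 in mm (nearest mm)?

Let the short side be w mm. Then w · w√2 = 2.28 m² = 2,280,000 mm².
w² = 2,280,000/√2, so w ≈ 1269.7 mm; long side = w√2 ≈ 1795.7 mm.

1270 × 1796 mm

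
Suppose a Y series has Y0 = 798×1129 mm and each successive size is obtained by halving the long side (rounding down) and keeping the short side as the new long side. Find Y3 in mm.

Y1: ⌊1129/2⌋ × 798 = 564 × 798 mm
Y2: ⌊798/2⌋ × 564 = 399 × 564 mm
Y3: ⌊564/2⌋ × 399 = 282 × 399 mm

282 × 399 mm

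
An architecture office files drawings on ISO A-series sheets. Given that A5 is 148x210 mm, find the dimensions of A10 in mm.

26 × 37 mm

A6: ⌊210/2⌋ × 148 = 105 × 148 mm
A7: ⌊148/2⌋ × 105 = 74 × 105 mm
A8: ⌊105/2⌋ × 74 = 52 × 74 mm
A9: ⌊74/2⌋ × 52 = 37 × 52 mm
A10: ⌊52/2⌋ × 37 = 26 × 37 mm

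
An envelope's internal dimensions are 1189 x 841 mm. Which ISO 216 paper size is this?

A0 (841 × 1189 mm)

Aspect ratio 1189/841 ≈ 1.414 — close to the ISO √2 ≈ 1.414.
In the A-series (A0 area = 1 m²): A0 = 841 × 1189 mm.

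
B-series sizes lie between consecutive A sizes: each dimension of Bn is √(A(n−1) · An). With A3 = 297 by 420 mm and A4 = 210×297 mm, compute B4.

Short side: √(297 · 210) = √62370 ≈ 249.7 → 250 mm
Long side: √(420 · 297) = √124740 ≈ 353.2 → 353 mm

250 × 353 mm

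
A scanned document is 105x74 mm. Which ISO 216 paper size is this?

Aspect ratio 105/74 ≈ 1.419 — close to the ISO √2 ≈ 1.414.
In the A-series (A0 area = 1 m²): A7 = 74 × 105 mm.

A7 (74 × 105 mm)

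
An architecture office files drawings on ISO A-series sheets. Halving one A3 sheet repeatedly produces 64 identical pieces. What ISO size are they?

A9

64 = 2^6, so 6 halving steps.
A3 → A4 → … → A9 after 6 steps.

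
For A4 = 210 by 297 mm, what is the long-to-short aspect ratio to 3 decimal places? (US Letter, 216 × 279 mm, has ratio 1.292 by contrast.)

1.414

297 / 210 = 1.414
Matches √2 ≈ 1.414 — the ISO 216 defining ratio.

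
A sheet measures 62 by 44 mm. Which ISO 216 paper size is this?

Aspect ratio 62/44 ≈ 1.409 — close to the ISO √2 ≈ 1.414.
In the B-series (B0 = 1000 × 1414 mm): B9 = 44 × 62 mm.

B9 (44 × 62 mm)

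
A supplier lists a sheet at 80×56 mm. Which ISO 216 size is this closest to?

Aspect ratio 80/56 ≈ 1.429 — close to the ISO √2 ≈ 1.414.
In the C-series (envelope sizes, between A and B): C8 = 57 × 81 mm.
Off by 2 mm total — nearest standard size.

C8 (57 × 81 mm)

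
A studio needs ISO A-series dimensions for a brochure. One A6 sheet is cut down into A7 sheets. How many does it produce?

Each ISO step halves the sheet: 1 × A6 → 2 × A7
From A6 to A7 is 1 halving step: 2^1 = 2.

2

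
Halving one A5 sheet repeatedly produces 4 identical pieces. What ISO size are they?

A7

4 = 2^2, so 2 halving steps.
A5 → A6 → … → A7 after 2 steps.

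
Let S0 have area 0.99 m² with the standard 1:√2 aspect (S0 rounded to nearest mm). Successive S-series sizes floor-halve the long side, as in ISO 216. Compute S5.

147 × 209 mm

Let S0's short side be w mm. w · w√2 = 0.99 m² = 990,000 mm², so w ≈ 836.7 mm and w√2 ≈ 1183.2 mm → S0 = 837 × 1183 mm.
S1: ⌊1183/2⌋ × 837 = 591 × 837 mm
S2: ⌊837/2⌋ × 591 = 418 × 591 mm
S3: ⌊591/2⌋ × 418 = 295 × 418 mm
S4: ⌊418/2⌋ × 295 = 209 × 295 mm
S5: ⌊295/2⌋ × 209 = 147 × 209 mm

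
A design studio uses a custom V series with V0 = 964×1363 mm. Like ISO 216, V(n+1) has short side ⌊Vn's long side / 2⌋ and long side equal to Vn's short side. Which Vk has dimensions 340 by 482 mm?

V3

V0: 964 × 1363 mm
V1: 681 × 964 mm
V2: 482 × 681 mm
V3: 340 × 482 mm
V4: 241 × 340 mm
→ matches V3.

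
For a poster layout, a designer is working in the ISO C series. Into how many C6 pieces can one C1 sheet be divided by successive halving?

32

C1 = 648 × 917 mm; C6 = 114 × 162 mm.
Each halving step doubles the count; 5 steps from C1 to C6.
2^5 = 32.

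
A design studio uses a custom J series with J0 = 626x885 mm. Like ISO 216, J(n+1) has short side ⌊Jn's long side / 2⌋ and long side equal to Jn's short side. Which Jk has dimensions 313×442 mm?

J0: 626 × 885 mm
J1: 442 × 626 mm
J2: 313 × 442 mm
J3: 221 × 313 mm
→ matches J2.

J2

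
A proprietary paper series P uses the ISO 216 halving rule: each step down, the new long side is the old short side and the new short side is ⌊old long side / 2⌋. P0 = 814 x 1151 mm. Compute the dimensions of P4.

P1: ⌊1151/2⌋ × 814 = 575 × 814 mm
P2: ⌊814/2⌋ × 575 = 407 × 575 mm
P3: ⌊575/2⌋ × 407 = 287 × 407 mm
P4: ⌊407/2⌋ × 287 = 203 × 287 mm

203 × 287 mm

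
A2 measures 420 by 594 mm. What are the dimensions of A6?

105 × 148 mm

A3: ⌊594/2⌋ × 420 = 297 × 420 mm
A4: ⌊420/2⌋ × 297 = 210 × 297 mm
A5: ⌊297/2⌋ × 210 = 148 × 210 mm
A6: ⌊210/2⌋ × 148 = 105 × 148 mm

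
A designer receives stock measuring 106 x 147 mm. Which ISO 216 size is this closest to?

A6 (105 × 148 mm)

Aspect ratio 147/106 ≈ 1.387 (ISO target is √2 ≈ 1.414).
In the A-series (A0 area = 1 m²): A6 = 105 × 148 mm.
Off by 2 mm total — nearest standard size.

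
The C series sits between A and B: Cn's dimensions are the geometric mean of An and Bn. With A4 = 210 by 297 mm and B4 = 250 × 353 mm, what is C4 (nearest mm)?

229 × 324 mm

Short side: √(210 · 250) = √52500 ≈ 229.1 → 229 mm
Long side: √(297 · 353) = √104841 ≈ 323.8 → 324 mm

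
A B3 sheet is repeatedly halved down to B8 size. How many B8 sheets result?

Each ISO step halves the sheet: 1 × B3 → 2 × B4 → 4 × B5 → 8 × B6 → …
From B3 to B8 is 5 halving steps: 2^5 = 32.

32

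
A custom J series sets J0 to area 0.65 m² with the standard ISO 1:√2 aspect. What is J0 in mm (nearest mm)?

678 × 959 mm

Let the short side be w mm. Then w · w√2 = 0.65 m² = 650,000 mm².
w² = 650,000/√2, so w ≈ 678.0 mm; long side = w√2 ≈ 958.8 mm.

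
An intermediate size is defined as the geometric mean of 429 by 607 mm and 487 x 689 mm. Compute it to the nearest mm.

Short side: √(429 · 487) = √208923 ≈ 457.1 → 457 mm
Long side: √(607 · 689) = √418223 ≈ 646.7 → 647 mm

457 × 647 mm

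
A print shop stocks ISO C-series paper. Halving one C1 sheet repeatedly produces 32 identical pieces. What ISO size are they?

32 = 2^5, so 5 halving steps.
C1 → C2 → … → C6 after 5 steps.

C6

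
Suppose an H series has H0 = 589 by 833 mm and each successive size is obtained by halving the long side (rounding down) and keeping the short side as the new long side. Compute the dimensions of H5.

H1: ⌊833/2⌋ × 589 = 416 × 589 mm
H2: ⌊589/2⌋ × 416 = 294 × 416 mm
H3: ⌊416/2⌋ × 294 = 208 × 294 mm
H4: ⌊294/2⌋ × 208 = 147 × 208 mm
H5: ⌊208/2⌋ × 147 = 104 × 147 mm

104 × 147 mm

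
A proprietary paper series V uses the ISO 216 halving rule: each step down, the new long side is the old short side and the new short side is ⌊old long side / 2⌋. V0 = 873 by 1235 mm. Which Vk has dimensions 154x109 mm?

V6

V0: 873 × 1235 mm
V1: 617 × 873 mm
V2: 436 × 617 mm
V3: 308 × 436 mm
V4: 218 × 308 mm
V5: 154 × 218 mm
V6: 109 × 154 mm
V7: 77 × 109 mm
→ matches V6.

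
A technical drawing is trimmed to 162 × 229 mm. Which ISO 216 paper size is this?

C5 (162 × 229 mm)

Aspect ratio 229/162 ≈ 1.414 — close to the ISO √2 ≈ 1.414.
In the C-series (envelope sizes, between A and B): C5 = 162 × 229 mm.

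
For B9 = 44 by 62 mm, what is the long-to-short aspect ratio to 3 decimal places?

62 / 44 = 1.409
ISO 216 targets √2 ≈ 1.414; the -0.005 deviation is from mm rounding.

1.409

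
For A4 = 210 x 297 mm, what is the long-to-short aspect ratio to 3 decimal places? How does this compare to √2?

297 / 210 = 1.414
Matches √2 ≈ 1.414 — the ISO 216 defining ratio.

1.414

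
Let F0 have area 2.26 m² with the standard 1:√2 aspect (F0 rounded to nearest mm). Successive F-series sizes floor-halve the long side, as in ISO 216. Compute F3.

447 × 632 mm

Let F0's short side be w mm. w · w√2 = 2.26 m² = 2,260,000 mm², so w ≈ 1264.1 mm and w√2 ≈ 1787.8 mm → F0 = 1264 × 1788 mm.
F1: ⌊1788/2⌋ × 1264 = 894 × 1264 mm
F2: ⌊1264/2⌋ × 894 = 632 × 894 mm
F3: ⌊894/2⌋ × 632 = 447 × 632 mm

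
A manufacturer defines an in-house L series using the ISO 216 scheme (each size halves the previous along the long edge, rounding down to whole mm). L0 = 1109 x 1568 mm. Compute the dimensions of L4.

L1 = 784 × 1109 mm (from L0 by 1 halving).
L2: ⌊1109/2⌋ × 784 = 554 × 784 mm
L3: ⌊784/2⌋ × 554 = 392 × 554 mm
L4: ⌊554/2⌋ × 392 = 277 × 392 mm

277 × 392 mm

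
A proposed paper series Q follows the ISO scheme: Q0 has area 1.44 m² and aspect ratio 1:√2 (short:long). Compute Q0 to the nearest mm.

Let the short side be w mm. Then w · w√2 = 1.44 m² = 1,440,000 mm².
w² = 1,440,000/√2, so w ≈ 1009.1 mm; long side = w√2 ≈ 1427.0 mm.

1009 × 1427 mm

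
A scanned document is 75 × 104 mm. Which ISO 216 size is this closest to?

A7 (74 × 105 mm)

Aspect ratio 104/75 ≈ 1.387 (ISO target is √2 ≈ 1.414).
In the A-series (A0 area = 1 m²): A7 = 74 × 105 mm.
Off by 2 mm total — nearest standard size.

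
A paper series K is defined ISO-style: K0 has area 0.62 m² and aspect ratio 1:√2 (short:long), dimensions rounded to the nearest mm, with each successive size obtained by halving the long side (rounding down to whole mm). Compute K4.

Let K0's short side be w mm. w · w√2 = 0.62 m² = 620,000 mm², so w ≈ 662.1 mm and w√2 ≈ 936.4 mm → K0 = 662 × 936 mm.
K1: ⌊936/2⌋ × 662 = 468 × 662 mm
K2: ⌊662/2⌋ × 468 = 331 × 468 mm
K3: ⌊468/2⌋ × 331 = 234 × 331 mm
K4: ⌊331/2⌋ × 234 = 165 × 234 mm

165 × 234 mm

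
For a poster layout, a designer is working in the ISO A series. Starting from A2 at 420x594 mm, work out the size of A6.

A3: ⌊594/2⌋ × 420 = 297 × 420 mm
A4: ⌊420/2⌋ × 297 = 210 × 297 mm
A5: ⌊297/2⌋ × 210 = 148 × 210 mm
A6: ⌊210/2⌋ × 148 = 105 × 148 mm

105 × 148 mm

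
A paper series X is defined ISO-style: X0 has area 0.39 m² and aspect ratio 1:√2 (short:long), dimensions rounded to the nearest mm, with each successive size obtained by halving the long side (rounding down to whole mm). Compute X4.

Let X0's short side be w mm. w · w√2 = 0.39 m² = 390,000 mm², so w ≈ 525.1 mm and w√2 ≈ 742.7 mm → X0 = 525 × 743 mm.
X1: ⌊743/2⌋ × 525 = 371 × 525 mm
X2: ⌊525/2⌋ × 371 = 262 × 371 mm
X3: ⌊371/2⌋ × 262 = 185 × 262 mm
X4: ⌊262/2⌋ × 185 = 131 × 185 mm

131 × 185 mm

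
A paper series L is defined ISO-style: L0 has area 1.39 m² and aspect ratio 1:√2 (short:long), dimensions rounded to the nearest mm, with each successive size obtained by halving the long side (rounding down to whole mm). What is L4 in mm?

247 × 350 mm

Let L0's short side be w mm. w · w√2 = 1.39 m² = 1,390,000 mm², so w ≈ 991.4 mm and w√2 ≈ 1402.1 mm → L0 = 991 × 1402 mm.
L1: ⌊1402/2⌋ × 991 = 701 × 991 mm
L2: ⌊991/2⌋ × 701 = 495 × 701 mm
L3: ⌊701/2⌋ × 495 = 350 × 495 mm
L4: ⌊495/2⌋ × 350 = 247 × 350 mm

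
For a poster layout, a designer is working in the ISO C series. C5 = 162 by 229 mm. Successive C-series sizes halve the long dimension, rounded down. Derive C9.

C6: ⌊229/2⌋ × 162 = 114 × 162 mm
C7: ⌊162/2⌋ × 114 = 81 × 114 mm
C8: ⌊114/2⌋ × 81 = 57 × 81 mm
C9: ⌊81/2⌋ × 57 = 40 × 57 mm

40 × 57 mm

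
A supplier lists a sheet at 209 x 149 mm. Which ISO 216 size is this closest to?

Aspect ratio 209/149 ≈ 1.403 — close to the ISO √2 ≈ 1.414.
In the A-series (A0 area = 1 m²): A5 = 148 × 210 mm.
Off by 2 mm total — nearest standard size.

A5 (148 × 210 mm)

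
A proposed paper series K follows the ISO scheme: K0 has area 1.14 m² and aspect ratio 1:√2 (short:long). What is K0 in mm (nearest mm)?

Let the short side be w mm. Then w · w√2 = 1.14 m² = 1,140,000 mm².
w² = 1,140,000/√2, so w ≈ 897.8 mm; long side = w√2 ≈ 1269.7 mm.

898 × 1270 mm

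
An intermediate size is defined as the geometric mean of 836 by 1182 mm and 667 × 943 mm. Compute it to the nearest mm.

747 × 1056 mm

Short side: √(836 · 667) = √557612 ≈ 746.7 → 747 mm
Long side: √(1182 · 943) = √1114626 ≈ 1055.8 → 1056 mm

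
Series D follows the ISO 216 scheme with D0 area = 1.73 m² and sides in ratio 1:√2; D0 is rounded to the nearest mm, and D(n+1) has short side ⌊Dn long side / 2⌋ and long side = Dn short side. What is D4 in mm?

276 × 391 mm

Let D0's short side be w mm. w · w√2 = 1.73 m² = 1,730,000 mm², so w ≈ 1106.0 mm and w√2 ≈ 1564.2 mm → D0 = 1106 × 1564 mm.
D1: ⌊1564/2⌋ × 1106 = 782 × 1106 mm
D2: ⌊1106/2⌋ × 782 = 553 × 782 mm
D3: ⌊782/2⌋ × 553 = 391 × 553 mm
D4: ⌊553/2⌋ × 391 = 276 × 391 mm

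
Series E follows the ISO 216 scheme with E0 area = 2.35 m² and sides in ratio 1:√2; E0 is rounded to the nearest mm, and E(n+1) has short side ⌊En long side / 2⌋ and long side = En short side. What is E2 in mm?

Let E0's short side be w mm. w · w√2 = 2.35 m² = 2,350,000 mm², so w ≈ 1289.1 mm and w√2 ≈ 1823.0 mm → E0 = 1289 × 1823 mm.
E1: ⌊1823/2⌋ × 1289 = 911 × 1289 mm
E2: ⌊1289/2⌋ × 911 = 644 × 911 mm

644 × 911 mm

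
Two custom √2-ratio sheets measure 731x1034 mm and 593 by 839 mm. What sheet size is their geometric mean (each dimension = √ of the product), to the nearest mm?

658 × 931 mm

Short side: √(731 · 593) = √433483 ≈ 658.4 → 658 mm
Long side: √(1034 · 839) = √867526 ≈ 931.4 → 931 mm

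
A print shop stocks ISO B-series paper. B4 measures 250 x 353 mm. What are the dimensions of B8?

B5: ⌊353/2⌋ × 250 = 176 × 250 mm
B6: ⌊250/2⌋ × 176 = 125 × 176 mm
B7: ⌊176/2⌋ × 125 = 88 × 125 mm
B8: ⌊125/2⌋ × 88 = 62 × 88 mm

62 × 88 mm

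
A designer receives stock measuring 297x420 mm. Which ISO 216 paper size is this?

Aspect ratio 420/297 ≈ 1.414 — close to the ISO √2 ≈ 1.414.
In the A-series (A0 area = 1 m²): A3 = 297 × 420 mm.

A3 (297 × 420 mm)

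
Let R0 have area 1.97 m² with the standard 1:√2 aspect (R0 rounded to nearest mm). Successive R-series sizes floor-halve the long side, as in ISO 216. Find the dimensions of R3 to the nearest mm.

417 × 590 mm

Let R0's short side be w mm. w · w√2 = 1.97 m² = 1,970,000 mm², so w ≈ 1180.3 mm and w√2 ≈ 1669.1 mm → R0 = 1180 × 1669 mm.
R1: ⌊1669/2⌋ × 1180 = 834 × 1180 mm
R2: ⌊1180/2⌋ × 834 = 590 × 834 mm
R3: ⌊834/2⌋ × 590 = 417 × 590 mm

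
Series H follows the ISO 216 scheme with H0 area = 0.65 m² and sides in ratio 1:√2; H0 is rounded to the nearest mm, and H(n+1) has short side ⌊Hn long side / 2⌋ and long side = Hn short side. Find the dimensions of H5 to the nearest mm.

119 × 169 mm

Let H0's short side be w mm. w · w√2 = 0.65 m² = 650,000 mm², so w ≈ 678.0 mm and w√2 ≈ 958.8 mm → H0 = 678 × 959 mm.
H1: ⌊959/2⌋ × 678 = 479 × 678 mm
H2: ⌊678/2⌋ × 479 = 339 × 479 mm
H3: ⌊479/2⌋ × 339 = 239 × 339 mm
H4: ⌊339/2⌋ × 239 = 169 × 239 mm
H5: ⌊239/2⌋ × 169 = 119 × 169 mm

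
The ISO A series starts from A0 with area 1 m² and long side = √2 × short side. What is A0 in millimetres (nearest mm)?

841 × 1189 mm

Let the short side be w mm. Then the long side is w√2 and w · w√2 = 10⁶ mm².
w² = 10⁶/√2, so w = 1000 / 2^(1/4) ≈ 840.9 mm; long side = 1000 · 2^(1/4) ≈ 1189.2 mm.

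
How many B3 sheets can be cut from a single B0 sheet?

8

Each ISO step halves the sheet: 1 × B0 → 2 × B1 → 4 × B2 → 8 × B3
From B0 to B3 is 3 halving steps: 2^3 = 8.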